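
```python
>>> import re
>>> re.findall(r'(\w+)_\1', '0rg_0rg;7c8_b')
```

`\1` is not a pattern — it's the concrete string captured by group 1, re-applied verbatim.
One capturing group, so `findall` returns just the captured substring from the one match — 1 in all.

['0rg']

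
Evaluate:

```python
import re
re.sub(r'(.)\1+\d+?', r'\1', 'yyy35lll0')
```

'y5l'

After group 1 captures some text, `\1` only succeeds where that same text appears again.
Each match is replaced using the text its own group 1 captured.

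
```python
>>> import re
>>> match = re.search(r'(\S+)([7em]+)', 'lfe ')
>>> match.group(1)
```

'lf'

The match spans [0:3] → 'lfe'.
Captured: group 1 = 'lf', group 2 = 'e'.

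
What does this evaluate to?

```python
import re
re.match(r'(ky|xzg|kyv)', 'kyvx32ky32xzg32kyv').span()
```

(0, 2)

`re.match` only tries the pattern at the start of the string.
The match spans [0:2] → 'ky'.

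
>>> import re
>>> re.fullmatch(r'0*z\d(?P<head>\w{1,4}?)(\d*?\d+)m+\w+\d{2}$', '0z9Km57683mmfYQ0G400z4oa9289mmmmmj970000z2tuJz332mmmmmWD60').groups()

('Km', '57683')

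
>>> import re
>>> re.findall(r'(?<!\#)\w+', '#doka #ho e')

Because the assertion is negative and zero-width, positions next to the forbidden text are skipped.
Since nothing is captured, `findall` lists the 3 matched substrings directly.

['oka', 'o', 'e']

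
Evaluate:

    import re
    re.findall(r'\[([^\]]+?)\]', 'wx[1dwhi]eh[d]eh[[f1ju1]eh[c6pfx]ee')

One capturing group, so `findall` returns just the captured substring from each match — 4 in all.

['1dwhi', 'd', '[f1ju1', 'c6pfx']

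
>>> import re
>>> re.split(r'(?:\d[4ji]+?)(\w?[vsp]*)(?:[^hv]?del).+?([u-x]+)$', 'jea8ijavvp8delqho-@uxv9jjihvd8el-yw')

With a capturing group present, the delimiter's captured portion is kept in the result list.

['jea', 'avvp', 'w', '']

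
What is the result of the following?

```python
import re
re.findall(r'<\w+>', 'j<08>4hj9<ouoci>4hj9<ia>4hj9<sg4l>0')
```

['<08>', '<ouoci>', '<ia>', '<sg4l>']

Matches: at [1:5] → '<08>'; at [9:16] → '<ouoci>'; at [20:24] → '<ia>'; at [28:34] → '<sg4l>'.
With no groups in the pattern, `findall` gives back each whole match — 4 here.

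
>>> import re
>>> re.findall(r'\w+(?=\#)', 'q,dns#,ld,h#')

['dns', 'h']

Because the assertion is zero-width, the text it checks is not consumed and won't appear in the result.
Since nothing is captured, `findall` lists the 2 matched substrings directly.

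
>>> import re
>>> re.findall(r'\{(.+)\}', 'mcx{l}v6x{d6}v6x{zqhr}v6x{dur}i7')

Walking the string: at [3:30] match '{l}v6x{d6}v6x{zqhr}v6x{dur}', group 1 = 'l}v6x{d6}v6x{zqhr}v6x{dur'.
`findall` collects group 1 from the one match (1 total).

['l}v6x{d6}v6x{zqhr}v6x{dur']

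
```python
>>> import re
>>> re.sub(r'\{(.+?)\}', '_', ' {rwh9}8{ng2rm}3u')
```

' _8_3u'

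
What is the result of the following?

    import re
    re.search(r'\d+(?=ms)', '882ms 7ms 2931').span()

(0, 3)

The `(?=…)`/`(?<=…)` assertion just peeks at neighbouring text; it doesn't advance the match position.
`re.search` scans for the first position where the pattern succeeds.
The match spans [0:3] → '882'.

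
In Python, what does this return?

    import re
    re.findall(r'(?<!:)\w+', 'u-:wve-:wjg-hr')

`(?!…)`/`(?<!…)` only lets a position through if the neighbouring text does NOT match; no characters are consumed.
Matches: at [0:1] → 'u'; at [4:6] → 've'; at [9:11] → 'jg'; at [12:14] → 'hr'.
Since nothing is captured, `findall` lists the 4 matched substrings directly.

['u', 've', 'jg', 'hr']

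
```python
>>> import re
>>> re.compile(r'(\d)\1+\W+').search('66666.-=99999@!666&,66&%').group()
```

A backreference is literal: `\1` must see the identical characters the first group matched.
Unlike `match`, `search` isn't anchored — it looks for the pattern anywhere in the string.
The match spans [0:8] → '66666.-='.
Captured: group 1 = '6'.

'66666.-='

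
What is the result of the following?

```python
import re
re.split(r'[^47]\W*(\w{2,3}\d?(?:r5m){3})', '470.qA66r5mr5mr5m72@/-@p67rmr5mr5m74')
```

['47', 'qA66r5mr5mr5m', '72@/-@p67rmr5mr5m74']

This matches any character except [47], then zero or more of a non-word character; then 2 to 3 of a word character, then optionally a digit, then the literal 'r5m' repeated 3 times (captured).
The group in the pattern means `split` returns the separators' captures alongside the pieces.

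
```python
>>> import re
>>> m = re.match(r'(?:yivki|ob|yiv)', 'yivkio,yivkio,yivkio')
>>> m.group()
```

`re.match` only tries the pattern at the start of the string.
The match spans [0:5] → 'yivki'.

'yivki'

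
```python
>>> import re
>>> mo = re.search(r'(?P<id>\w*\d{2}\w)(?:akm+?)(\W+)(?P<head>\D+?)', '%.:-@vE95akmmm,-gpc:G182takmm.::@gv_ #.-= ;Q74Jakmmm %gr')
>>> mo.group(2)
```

'.::@'

The match spans [20:34] → 'G182takmm.::@g'.
Captured: group 1 = 'G182t', group 2 = '.::@', group 3 = 'g'.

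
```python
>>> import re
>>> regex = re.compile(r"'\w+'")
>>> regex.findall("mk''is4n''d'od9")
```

["'is4n'", "'d'"]

With no groups in the pattern, `findall` gives back each whole match — 2 here.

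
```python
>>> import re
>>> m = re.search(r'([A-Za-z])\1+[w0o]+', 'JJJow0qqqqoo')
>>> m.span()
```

(0, 6)

After group 1 captures some text, `\1` only succeeds where that same text appears again.
The match spans [0:6] → 'JJJow0'.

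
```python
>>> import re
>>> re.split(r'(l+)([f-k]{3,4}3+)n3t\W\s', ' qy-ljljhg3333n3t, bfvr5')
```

[' qy-lj', 'l', 'jhg3333', 'bfvr5']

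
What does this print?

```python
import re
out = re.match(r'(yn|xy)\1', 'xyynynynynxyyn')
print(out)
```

None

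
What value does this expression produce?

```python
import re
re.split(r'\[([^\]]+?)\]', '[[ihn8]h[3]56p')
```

['', '[ihn8', 'h', '3', '56p']

With a capturing group present, the delimiter's captured portion is kept in the result list.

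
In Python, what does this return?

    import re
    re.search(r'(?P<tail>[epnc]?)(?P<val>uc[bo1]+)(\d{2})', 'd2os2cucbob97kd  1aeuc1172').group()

This matches optionally one of [epnc] (captured as 'tail'); then the literal 'uc', then one or more of one of [bo1] (captured as 'val'); then exactly 2 of a digit (captured).
`re.search` scans for the first position where the pattern succeeds.
The match spans [5:13] → 'cucbob97'.
Captured: group 1 = 'c', group 2 = 'ucbob', group 3 = '97'.

'cucbob97'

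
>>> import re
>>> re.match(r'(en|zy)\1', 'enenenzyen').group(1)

'en'

The match spans [0:4] → 'enen'.
Captured: group 1 = 'en'.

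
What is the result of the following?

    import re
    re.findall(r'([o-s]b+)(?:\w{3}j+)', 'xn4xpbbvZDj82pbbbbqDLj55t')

['pbb', 'pbbbb']

This matches a character in [o-s], then one or more of a literal 'b' (captured); then exactly 3 of a word character, then one or more of the literal 'j' (non-capturing group).
Matches: at [4:11] match 'pbbvZDj', group 1 = 'pbb'; at [13:22] match 'pbbbbqDLj', group 1 = 'pbbbb'.
Because there's exactly one group, `findall` drops the full match and keeps group 1 from each hit.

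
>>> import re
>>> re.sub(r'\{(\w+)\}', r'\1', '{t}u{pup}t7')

Matches: at [0:3] → '{t}'; at [4:9] → '{pup}'.
The replacement refers to a captured group, so each match is rewritten using its own captured text.

'tupupt7'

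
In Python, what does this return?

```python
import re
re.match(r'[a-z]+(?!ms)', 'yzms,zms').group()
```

'yzms'

`match` is anchored at position 0; if the pattern doesn't fit there, it returns None.
The match spans [0:4] → 'yzms'.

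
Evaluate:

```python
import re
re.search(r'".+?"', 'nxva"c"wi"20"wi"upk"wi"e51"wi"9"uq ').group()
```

Because the quantifier is non-greedy, it stops expanding at the earliest point where the rest of the pattern can succeed.
`search` walks the string left to right and returns the first match it finds.
The match spans [4:7] → '"c"'.

'"c"'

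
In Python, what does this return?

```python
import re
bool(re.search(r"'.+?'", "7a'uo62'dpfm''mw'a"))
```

True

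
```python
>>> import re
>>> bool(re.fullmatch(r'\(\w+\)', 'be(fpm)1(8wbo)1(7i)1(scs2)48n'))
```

False

`fullmatch` succeeds only if the pattern covers the string from start to end.
Here the string isn't matched end-to-end, so the call returns None, and `bool(None)` is False.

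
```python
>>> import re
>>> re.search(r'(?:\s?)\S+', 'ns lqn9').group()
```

'ns'

The pattern matches optionally whitespace (non-capturing group); then one or more of a non-whitespace character.
The match spans [0:2] → 'ns'.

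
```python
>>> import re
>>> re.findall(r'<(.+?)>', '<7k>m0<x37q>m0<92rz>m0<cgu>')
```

The `?` after the quantifier makes it lazy — it takes as little as possible before letting the rest of the pattern try.
With a single group, `findall` returns only what that group captured — 4 items.

['7k', 'x37q', '92rz', 'cgu']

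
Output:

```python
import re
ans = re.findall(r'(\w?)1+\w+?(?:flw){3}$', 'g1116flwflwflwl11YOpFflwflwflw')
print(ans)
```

['g']

One capturing group, so `findall` returns just the captured substring from the one match — 1 in all.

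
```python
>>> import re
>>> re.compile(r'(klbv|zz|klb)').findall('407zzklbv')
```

The regex engine tests alternatives in the order written; an earlier branch that matches wins even if a later one would match more.
With a single group, `findall` returns only what that group captured — 2 items.

['zz', 'klbv']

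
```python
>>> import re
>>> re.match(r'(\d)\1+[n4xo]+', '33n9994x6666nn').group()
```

After group 1 captures some text, `\1` only succeeds where that same text appears again.
With `match`, the pattern is implicitly anchored at the beginning.
The match spans [0:3] → '33n'.
Captured: group 1 = '3'.

'33n'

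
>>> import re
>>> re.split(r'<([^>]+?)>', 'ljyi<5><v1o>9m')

['ljyi', '5', '', 'v1o', '9m']

Because the pattern has a capturing group, `split` also inserts each captured text between the pieces.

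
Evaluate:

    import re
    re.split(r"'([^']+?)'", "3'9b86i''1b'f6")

['3', '9b86i', '', '1b', 'f6']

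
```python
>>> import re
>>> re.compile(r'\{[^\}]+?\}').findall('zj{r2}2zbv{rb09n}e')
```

['{r2}', '{rb09n}']

Matches: at [2:6] → '{r2}'; at [10:17] → '{rb09n}'.
No capturing groups, so `findall` returns the 2 full match strings.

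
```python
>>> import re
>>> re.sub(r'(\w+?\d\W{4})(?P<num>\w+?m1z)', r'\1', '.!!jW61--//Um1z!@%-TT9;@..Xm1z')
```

'.!!jW61--//!@%-TT9;@..'

This matches one or more of a word character (lazy), then a digit, then exactly 4 of a non-word character (captured); then one or more of a word character (lazy), then the literal 'm1z' (captured as 'num').
Matches: at [3:15] → 'jW61--//Um1z'; at [19:30] → 'TT9;@..Xm1z'.
Each match is replaced using the text its own group 1 captured.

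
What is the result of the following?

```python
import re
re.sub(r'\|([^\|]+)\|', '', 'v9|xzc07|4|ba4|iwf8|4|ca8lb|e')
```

Matches: at [2:9] → '|xzc07|'; at [10:15] → '|ba4|'; at [19:22] → '|4|'.
Each match is replaced by ''.

'v94iwf8ca8lb|e'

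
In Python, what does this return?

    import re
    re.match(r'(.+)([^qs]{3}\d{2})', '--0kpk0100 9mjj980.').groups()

('--0kpk0100 9m', 'jj980')

The pattern matches one or more of any character (captured); then exactly 3 of any character except [qs], then exactly 2 of a digit (captured).
`match` is anchored at position 0; if the pattern doesn't fit there, it returns None.
The match spans [0:18] → '--0kpk0100 9mjj980'.
Captured: group 1 = '--0kpk0100 9m', group 2 = 'jj980'.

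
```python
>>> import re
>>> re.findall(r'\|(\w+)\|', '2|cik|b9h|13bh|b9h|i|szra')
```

['cik', '13bh', 'i']

Matches: at [1:6] match '|cik|', group 1 = 'cik'; at [9:15] match '|13bh|', group 1 = '13bh'; at [18:21] match '|i|', group 1 = 'i'.
`findall` collects group 1 from each match (3 total).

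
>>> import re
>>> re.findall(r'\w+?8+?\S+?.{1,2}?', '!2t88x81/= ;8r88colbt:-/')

A `+?`/`*?`/`{m,n}?` starts at its minimum and grows only as far as needed for what follows to match.
`findall` yields the raw match text (2 of them) because the pattern has no groups.

['2t88x', '8r88c']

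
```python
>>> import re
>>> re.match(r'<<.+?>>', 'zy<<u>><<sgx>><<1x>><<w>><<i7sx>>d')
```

None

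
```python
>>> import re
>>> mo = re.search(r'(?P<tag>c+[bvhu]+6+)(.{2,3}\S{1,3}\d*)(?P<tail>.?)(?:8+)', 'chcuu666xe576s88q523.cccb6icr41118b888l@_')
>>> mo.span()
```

(2, 16)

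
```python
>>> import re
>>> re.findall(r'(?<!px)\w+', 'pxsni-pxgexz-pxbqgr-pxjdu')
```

The negative lookaround is zero-width — it rules out positions where the adjacent text would match, without consuming anything.
Walking the string: at [0:5] → 'pxsni'; at [6:12] → 'pxgexz'; at [13:19] → 'pxbqgr'; at [20:25] → 'pxjdu'.
With no groups in the pattern, `findall` gives back each whole match — 4 here.

['pxsni', 'pxgexz', 'pxbqgr', 'pxjdu']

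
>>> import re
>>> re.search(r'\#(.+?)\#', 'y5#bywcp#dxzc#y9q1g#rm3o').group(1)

'bywcp'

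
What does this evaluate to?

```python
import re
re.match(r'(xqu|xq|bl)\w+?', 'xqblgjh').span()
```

With `match`, the pattern is implicitly anchored at the beginning.
The match spans [0:3] → 'xqb'.
Captured: group 1 = 'xq'.

(0, 3)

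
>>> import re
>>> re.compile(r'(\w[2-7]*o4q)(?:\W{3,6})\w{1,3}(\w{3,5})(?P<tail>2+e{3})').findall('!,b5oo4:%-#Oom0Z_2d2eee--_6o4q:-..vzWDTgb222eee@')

[('_6o4q', 'DTgb2', '22eee')]

Pattern: a word character, then zero or more of a character in [2-7], then the literal 'o4q' (captured); then 3 to 6 of a non-word character (non-capturing group); then 1 to 3 of a word character; then 3 to 5 of a word character (captured); then one or more of the literal '2', then exactly 3 of the literal 'e' (captured as 'tail').
Walking the string: at [25:47] match '_6o4q:-..vzWDTgb222eee', groups = ('_6o4q', 'DTgb2', '22eee').
3 groups means the one result is a tuple of 3 captured strings — 1 here.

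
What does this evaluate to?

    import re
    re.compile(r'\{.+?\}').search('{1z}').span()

(0, 4)

`re.search` tries every starting position until one works.
The match spans [0:4] → '{1z}'.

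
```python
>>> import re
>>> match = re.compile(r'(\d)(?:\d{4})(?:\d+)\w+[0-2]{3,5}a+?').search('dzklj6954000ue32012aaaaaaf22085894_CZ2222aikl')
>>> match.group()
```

This matches a digit (captured); then exactly 4 of a digit (non-capturing group); then one or more of a digit (non-capturing group); then one or more of a word character; then 3 to 5 of a character in [0-2], then one or more of the literal 'a' (lazy).
`re.search` scans for the first position where the pattern succeeds.
The match spans [5:42] → '6954000ue32012aaaaaaf22085894_CZ2222a'.
Captured: group 1 = '6'.

'6954000ue32012aaaaaaf22085894_CZ2222a'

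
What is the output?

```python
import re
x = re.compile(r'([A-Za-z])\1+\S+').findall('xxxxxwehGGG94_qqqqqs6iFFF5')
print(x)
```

`\1` is not a pattern — it's the concrete string captured by group 1, re-applied verbatim.
Walking the string: at [0:26] match 'xxxxxwehGGG94_qqqqqs6iFFF5', group 1 = 'x'.
With a single group, `findall` returns only what that group captured — 1 item.

['x']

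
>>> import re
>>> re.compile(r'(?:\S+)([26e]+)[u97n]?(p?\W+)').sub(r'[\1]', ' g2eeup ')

' [e]'

Pattern: one or more of a non-whitespace character (non-capturing group); then one or more of one of [26e] (captured); then optionally one of [u97n]; then optionally a literal 'p', then one or more of a non-word character (captured).
Matches: at [1:8] → 'g2eeup '.
`\1` in the replacement pulls in group 1's text for each match.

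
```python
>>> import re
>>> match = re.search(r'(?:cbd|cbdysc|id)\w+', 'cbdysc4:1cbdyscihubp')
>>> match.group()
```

Unlike `match`, `search` isn't anchored — it looks for the pattern anywhere in the string.
The match spans [0:7] → 'cbdysc4'.

'cbdysc4'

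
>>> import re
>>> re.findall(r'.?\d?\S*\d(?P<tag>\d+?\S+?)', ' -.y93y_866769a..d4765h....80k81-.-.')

This matches optionally any character, then optionally a digit; then zero or more of a non-whitespace character, then a digit; then one or more of a digit (lazy), then one or more of a non-whitespace character (lazy) (captured as 'tag').
A non-greedy quantifier consumes as few characters as it can — just enough that the remainder of the pattern still matches from where it stops; whatever follows it matches normally.
Walking the string: at [0:33] match ' -.y93y_866769a..d4765h....80k81-', group 1 = '1-'.
`findall` collects group 1 from the one match (1 total).

['1-']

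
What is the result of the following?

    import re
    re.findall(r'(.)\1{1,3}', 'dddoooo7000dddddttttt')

['d', 'o', '0', 'd', 't']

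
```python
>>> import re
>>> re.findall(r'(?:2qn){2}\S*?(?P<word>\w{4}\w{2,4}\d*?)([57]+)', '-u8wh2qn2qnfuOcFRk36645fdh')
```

[('fuOcFRk3664', '5')]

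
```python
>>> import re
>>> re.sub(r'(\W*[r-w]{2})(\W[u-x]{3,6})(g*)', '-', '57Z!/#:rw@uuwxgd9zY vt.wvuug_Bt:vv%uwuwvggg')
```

Pattern: zero or more of a non-word character, then exactly 2 of a character in [r-w] (captured); then a non-word character, then 3 to 6 of a character in [u-x] (captured); then zero or more of a literal 'g' (captured).
Every occurrence is swapped for '-'.

'57Z-d9zY-_Bt-'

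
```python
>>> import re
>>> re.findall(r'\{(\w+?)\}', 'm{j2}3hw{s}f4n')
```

['j2', 's']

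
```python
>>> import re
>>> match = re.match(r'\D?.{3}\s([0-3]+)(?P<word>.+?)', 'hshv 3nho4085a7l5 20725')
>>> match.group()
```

`re.match` only tries the pattern at the start of the string.
The match spans [0:7] → 'hshv 3n'.

'hshv 3n'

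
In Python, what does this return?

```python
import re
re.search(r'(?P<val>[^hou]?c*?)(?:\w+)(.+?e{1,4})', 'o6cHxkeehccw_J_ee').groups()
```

Pattern: optionally any character except [hou], then zero or more of a literal 'c' (lazy) (captured as 'val'); then one or more of a word character (non-capturing group); then one or more of any character (lazy), then 1 to 4 of a literal 'e' (captured).
`re.search` scans for the first position where the pattern succeeds.
The match spans [0:17] → 'o6cHxkeehccw_J_ee'.
Captured: group 1 = '', group 2 = 'ee'.

('', 'ee')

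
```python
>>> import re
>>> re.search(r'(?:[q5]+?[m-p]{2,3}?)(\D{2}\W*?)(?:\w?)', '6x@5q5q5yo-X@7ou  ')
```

Here no position works, so the call returns None.

None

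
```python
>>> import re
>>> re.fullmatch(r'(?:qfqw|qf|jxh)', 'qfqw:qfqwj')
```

`fullmatch` succeeds only if the pattern covers the string from start to end.
Here the pattern can't cover the whole string, so the call returns None.

None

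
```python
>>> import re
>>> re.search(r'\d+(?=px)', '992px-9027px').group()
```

'992'

Because the assertion is zero-width, the text it checks is not consumed and won't appear in the result.
`re.search` tries every starting position until one works.
The match spans [0:3] → '992'.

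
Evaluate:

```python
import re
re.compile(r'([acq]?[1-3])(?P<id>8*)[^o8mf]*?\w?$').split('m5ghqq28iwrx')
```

['m5ghq', 'q2', '8', '']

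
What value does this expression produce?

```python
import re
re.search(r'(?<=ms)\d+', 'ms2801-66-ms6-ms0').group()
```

Because the assertion is zero-width, the text it checks is not consumed and won't appear in the result.
`search` walks the string left to right and returns the first match it finds.
The match spans [2:6] → '2801'.

'2801'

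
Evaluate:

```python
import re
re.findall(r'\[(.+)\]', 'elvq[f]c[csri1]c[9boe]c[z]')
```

['f]c[csri1]c[9boe]c[z']

Because there's exactly one group, `findall` drops the full match and keeps group 1 from the one hit.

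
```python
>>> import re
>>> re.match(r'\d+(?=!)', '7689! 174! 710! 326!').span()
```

(0, 4)

`re.match` only tries the pattern at the start of the string.
The match spans [0:4] → '7689'.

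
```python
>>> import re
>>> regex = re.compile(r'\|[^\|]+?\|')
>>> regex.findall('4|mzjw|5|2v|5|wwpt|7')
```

['|mzjw|', '|2v|', '|wwpt|']

Matches: at [1:7] → '|mzjw|'; at [8:12] → '|2v|'; at [13:19] → '|wwpt|'.
No capturing groups, so `findall` returns the 3 full match strings.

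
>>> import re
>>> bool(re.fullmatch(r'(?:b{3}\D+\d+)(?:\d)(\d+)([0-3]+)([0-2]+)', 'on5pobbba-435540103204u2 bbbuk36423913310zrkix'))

False

`re.fullmatch` requires the pattern to consume the entire string.
Here the pattern can't cover the whole string, so the call returns None, and `bool(None)` is False.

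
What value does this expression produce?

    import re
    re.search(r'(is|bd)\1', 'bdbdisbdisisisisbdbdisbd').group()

'bdbd'

`\1` is not a pattern — it's the concrete string captured by group 1, re-applied verbatim.
`re.search` scans for the first position where the pattern succeeds.
The match spans [0:4] → 'bdbd'.
Captured: group 1 = 'bd'.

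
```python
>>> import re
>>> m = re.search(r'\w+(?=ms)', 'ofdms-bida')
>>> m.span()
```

(0, 3)

Lookahead/lookbehind check context without consuming it, so the matched span excludes the asserted characters.
Unlike `match`, `search` isn't anchored — it looks for the pattern anywhere in the string.
The match spans [0:3] → 'ofd'.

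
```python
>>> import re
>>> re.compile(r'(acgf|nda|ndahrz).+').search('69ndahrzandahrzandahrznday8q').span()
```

(2, 28)

Unlike `match`, `search` isn't anchored — it looks for the pattern anywhere in the string.
The match spans [2:28] → 'ndahrzandahrzandahrznday8q'.
Captured: group 1 = 'nda'.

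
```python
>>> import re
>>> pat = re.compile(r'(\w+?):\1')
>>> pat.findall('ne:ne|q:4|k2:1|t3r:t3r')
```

The backreference `\1` re-matches whatever the first group consumed, character for character.
Scanning left to right: at [0:5] match 'ne:ne', group 1 = 'ne'; at [15:22] match 't3r:t3r', group 1 = 't3r'.
Because there's exactly one group, `findall` drops the full match and keeps group 1 from each hit.

['ne', 't3r']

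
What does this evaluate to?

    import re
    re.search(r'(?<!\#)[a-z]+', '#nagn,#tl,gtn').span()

The negative lookahead/lookbehind blocks any match where the forbidden context is present.
Unlike `match`, `search` isn't anchored — it looks for the pattern anywhere in the string.
The match spans [2:5] → 'agn'.

(2, 5)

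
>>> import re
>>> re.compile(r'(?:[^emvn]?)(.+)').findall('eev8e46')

['eev8e46']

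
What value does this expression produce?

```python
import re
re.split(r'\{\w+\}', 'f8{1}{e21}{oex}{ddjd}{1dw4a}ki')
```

Splitting on the pattern gives 6 pieces.

['f8', '', '', '', '', 'ki']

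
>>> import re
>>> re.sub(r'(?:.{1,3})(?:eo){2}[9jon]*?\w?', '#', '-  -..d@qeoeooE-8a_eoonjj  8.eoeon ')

'-  -..#E-8a_eoonjj # '

Pattern: 1 to 3 of any character (non-capturing group); then the literal 'eo' repeated 2 times, then zero or more of one of [9jon] (lazy), then optionally a word character.
Because the quantifier is non-greedy, it stops expanding at the earliest point where the rest of the pattern can succeed.
Matches: at [6:14] → 'd@qeoeoo'; at [26:34] → ' 8.eoeon'.
`sub` substitutes '#' at each match site.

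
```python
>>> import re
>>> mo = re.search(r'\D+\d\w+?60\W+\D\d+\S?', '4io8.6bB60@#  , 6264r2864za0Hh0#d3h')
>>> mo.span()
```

The pattern matches one or more of a non-digit, then a digit, then one or more of a word character (lazy); then the literal '60', then one or more of a non-word character, then a non-digit; then one or more of a digit, then optionally a non-whitespace character.
`search` walks the string left to right and returns the first match it finds.
The match spans [4:21] → '.6bB60@#  , 6264r'.

(4, 21)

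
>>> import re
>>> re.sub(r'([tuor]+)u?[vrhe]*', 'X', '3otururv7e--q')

Each match is replaced by 'X'.

'3X7e--q'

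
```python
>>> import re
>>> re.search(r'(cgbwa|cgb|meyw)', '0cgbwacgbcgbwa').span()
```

(1, 6)

Alternation isn't longest-match — the leftmost alternative that fits at this position is chosen.
The match spans [1:6] → 'cgbwa'.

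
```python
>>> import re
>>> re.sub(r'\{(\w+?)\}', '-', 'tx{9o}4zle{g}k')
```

`sub` substitutes '-' at each match site.

'tx-4zle-k'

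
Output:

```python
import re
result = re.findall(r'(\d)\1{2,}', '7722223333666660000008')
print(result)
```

['2', '3', '6', '0']

The backreference `\1` re-matches whatever the first group consumed, character for character.
With a single group, `findall` returns only what that group captured — 4 items.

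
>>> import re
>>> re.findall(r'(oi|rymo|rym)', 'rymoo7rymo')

['rymo', 'rymo']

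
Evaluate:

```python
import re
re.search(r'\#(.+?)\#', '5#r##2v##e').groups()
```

The match spans [1:4] → '#r#'.
Captured: group 1 = 'r'.

('r',)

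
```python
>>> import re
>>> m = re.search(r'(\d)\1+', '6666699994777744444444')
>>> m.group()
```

'66666'

After group 1 captures some text, `\1` only succeeds where that same text appears again.
The match spans [0:5] → '66666'.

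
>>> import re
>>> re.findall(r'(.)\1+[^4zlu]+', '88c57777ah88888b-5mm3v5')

['8']

The backreference `\1` re-matches whatever the first group consumed, character for character.
Because there's exactly one group, `findall` drops the full match and keeps group 1 from the one hit.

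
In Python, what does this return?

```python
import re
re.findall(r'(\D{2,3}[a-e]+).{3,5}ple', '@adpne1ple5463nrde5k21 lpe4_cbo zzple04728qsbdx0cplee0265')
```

['@ad', '_cb', 'qsbd']

The pattern matches 2 to 3 of a non-digit, then one or more of a character in [a-e] (captured); then 3 to 5 of any character, then the literal 'ple'.
Walking the string: at [0:10] match '@adpne1ple', group 1 = '@ad'; at [27:37] match '_cbo zzple', group 1 = '_cb'; at [42:52] match 'qsbdx0cple', group 1 = 'qsbd'.
One capturing group, so `findall` returns just the captured substring from each match — 3 in all.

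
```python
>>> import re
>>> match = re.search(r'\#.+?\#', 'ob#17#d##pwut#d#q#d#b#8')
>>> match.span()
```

(2, 6)

The `?` after the quantifier makes it lazy — it takes as little as possible before letting the rest of the pattern try.
The match spans [2:6] → '#17#'.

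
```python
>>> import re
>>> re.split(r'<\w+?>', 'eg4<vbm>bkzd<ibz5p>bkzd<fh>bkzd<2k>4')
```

['eg4', 'bkzd', 'bkzd', 'bkzd', '4']

Matches to split on: at [3:8] → '<vbm>'; at [12:19] → '<ibz5p>'; at [23:27] → '<fh>'; at [31:35] → '<2k>'.
`split` removes every match and returns the 5 fragments in between.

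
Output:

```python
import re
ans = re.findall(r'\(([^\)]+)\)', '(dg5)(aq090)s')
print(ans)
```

['dg5', 'aq090']

One capturing group, so `findall` returns just the captured substring from each match — 2 in all.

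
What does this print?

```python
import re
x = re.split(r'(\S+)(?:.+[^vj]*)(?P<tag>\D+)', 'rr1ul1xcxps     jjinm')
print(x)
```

['', 'rr1ul1xcxps', 'm', '']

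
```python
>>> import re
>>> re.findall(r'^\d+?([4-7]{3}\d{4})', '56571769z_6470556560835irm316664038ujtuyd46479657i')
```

['6571769']

Pattern: anchored at the start of the string; then one or more of a digit (lazy); then exactly 3 of a character in [4-7], then exactly 4 of a digit (captured).
With a single group, `findall` returns only what that group captured — 1 item.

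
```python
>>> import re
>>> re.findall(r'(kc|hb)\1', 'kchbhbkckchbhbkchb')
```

['hb', 'kc', 'hb']

A backreference is literal: `\1` must see the identical characters the first group matched.
With a single group, `findall` returns only what that group captured — 3 items.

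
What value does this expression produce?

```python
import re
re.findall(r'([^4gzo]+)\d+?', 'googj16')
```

This matches one or more of any character except [4gzo] (captured); then one or more of a digit (lazy).
Walking the string: at [4:7] match 'j16', group 1 = 'j1'.
`findall` collects group 1 from the one match (1 total).

['j1']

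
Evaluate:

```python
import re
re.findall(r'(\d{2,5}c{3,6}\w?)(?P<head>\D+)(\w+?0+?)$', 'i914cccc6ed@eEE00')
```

[('914cccc6', 'ed@eEE', '00')]

Pattern: 2 to 5 of a digit, then 3 to 6 of a literal 'c', then optionally a word character (captured); then one or more of a non-digit (captured as 'head'); then one or more of a word character (lazy), then one or more of the literal '0' (lazy) (captured); then anchored at the end.
Matches: at [1:17] match '914cccc6ed@eEE00', groups = ('914cccc6', 'ed@eEE', '00').
3 groups means the one result is a tuple of 3 captured strings — 1 here.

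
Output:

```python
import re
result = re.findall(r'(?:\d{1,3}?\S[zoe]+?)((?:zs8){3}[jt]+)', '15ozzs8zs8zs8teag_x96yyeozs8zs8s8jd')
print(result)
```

['zs8zs8zs8t']

This matches 1 to 3 of a digit (lazy), then a non-whitespace character, then one or more of one of [zoe] (lazy) (non-capturing group); then the literal 'zs8' repeated 3 times, then one or more of one of [jt] (captured).
Matches: at [0:14] match '15ozzs8zs8zs8t', group 1 = 'zs8zs8zs8t'.
One capturing group, so `findall` returns just the captured substring from the one match — 1 in all.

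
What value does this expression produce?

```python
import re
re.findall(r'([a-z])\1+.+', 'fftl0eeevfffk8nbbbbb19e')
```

['f']

`\1` has to match the exact text group 1 already captured.
Matches: at [0:23] match 'fftl0eeevfffk8nbbbbb19e', group 1 = 'f'.
Because there's exactly one group, `findall` drops the full match and keeps group 1 from the one hit.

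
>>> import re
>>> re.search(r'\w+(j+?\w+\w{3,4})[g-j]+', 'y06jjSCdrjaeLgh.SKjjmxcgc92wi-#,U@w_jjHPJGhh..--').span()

(0, 15)

The match spans [0:15] → 'y06jjSCdrjaeLgh'.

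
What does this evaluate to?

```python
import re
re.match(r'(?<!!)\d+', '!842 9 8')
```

None

`re.match` won't scan ahead — the pattern has to work from the very first character.
Here the pattern fails at index 0, so the call returns None.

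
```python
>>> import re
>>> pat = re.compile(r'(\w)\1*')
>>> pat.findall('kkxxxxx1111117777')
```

`\1` has to match the exact text group 1 already captured.
Because there's exactly one group, `findall` drops the full match and keeps group 1 from each hit.

['k', 'x', '1', '7']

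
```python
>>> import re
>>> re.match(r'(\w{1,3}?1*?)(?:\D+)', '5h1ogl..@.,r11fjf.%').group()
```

'5h'

This matches 1 to 3 of a word character (lazy), then zero or more of a literal '1' (lazy) (captured); then one or more of a non-digit (non-capturing group).
Lazy quantifiers expand one character at a time until the remainder of the pattern can match.
`re.match` won't scan ahead — the pattern has to work from the very first character.
The match spans [0:2] → '5h'.
Captured: group 1 = '5'.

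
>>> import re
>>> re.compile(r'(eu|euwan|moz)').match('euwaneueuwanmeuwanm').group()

`match` is anchored at position 0; if the pattern doesn't fit there, it returns None.
The match spans [0:2] → 'eu'.

'eu'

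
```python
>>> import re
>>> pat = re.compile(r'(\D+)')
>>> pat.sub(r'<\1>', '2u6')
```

The pattern matches one or more of a non-digit (captured).
Matches: at [1:2] → 'u'.
Each match is replaced using the text its own group 1 captured.

'2<u>6'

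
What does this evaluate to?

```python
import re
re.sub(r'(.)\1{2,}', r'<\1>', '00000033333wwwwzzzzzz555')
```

`\1` is not a pattern — it's the concrete string captured by group 1, re-applied verbatim.
`\1` in the replacement pulls in group 1's text for each match.

'<0><3><w><z><5>'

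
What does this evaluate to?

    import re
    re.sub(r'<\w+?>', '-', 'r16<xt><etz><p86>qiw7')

Matches: at [3:7] → '<xt>'; at [7:12] → '<etz>'; at [12:17] → '<p86>'.
Each match is replaced by '-'.

'r16---qiw7'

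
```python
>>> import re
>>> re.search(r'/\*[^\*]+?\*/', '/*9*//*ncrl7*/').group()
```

Unlike `match`, `search` isn't anchored — it looks for the pattern anywhere in the string.
The match spans [0:5] → '/*9*/'.

'/*9*/'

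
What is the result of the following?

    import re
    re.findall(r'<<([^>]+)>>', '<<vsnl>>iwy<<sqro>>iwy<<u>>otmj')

['vsnl', 'sqro', 'u']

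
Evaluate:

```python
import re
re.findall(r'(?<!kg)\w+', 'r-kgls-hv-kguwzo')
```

A negative assertion filters positions out without eating any characters.
Walking the string: at [0:1] → 'r'; at [2:6] → 'kgls'; at [7:9] → 'hv'; at [10:16] → 'kguwzo'.
Since nothing is captured, `findall` lists the 4 matched substrings directly.

['r', 'kgls', 'hv', 'kguwzo']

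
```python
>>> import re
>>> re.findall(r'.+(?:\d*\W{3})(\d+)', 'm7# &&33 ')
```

Pattern: one or more of any character; then zero or more of a digit, then exactly 3 of a non-word character (non-capturing group); then one or more of a digit (captured).
Walking the string: at [0:8] match 'm7# &&33', group 1 = '33'.
With a single group, `findall` returns only what that group captured — 1 item.

['33']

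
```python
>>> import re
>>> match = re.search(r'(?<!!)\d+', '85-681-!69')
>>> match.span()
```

(0, 2)

The negative lookahead/lookbehind blocks any match where the forbidden context is present.
The match spans [0:2] → '85'.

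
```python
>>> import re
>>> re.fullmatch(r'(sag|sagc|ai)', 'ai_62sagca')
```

For `fullmatch`, every character of the input must be accounted for by the pattern.
Here the string isn't matched end-to-end, so the call returns None.

None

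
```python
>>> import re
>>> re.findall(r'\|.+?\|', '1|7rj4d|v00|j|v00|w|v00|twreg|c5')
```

['|7rj4d|', '|j|', '|w|', '|twreg|']

Because the quantifier is non-greedy, it stops expanding at the earliest point where the rest of the pattern can succeed.
Matches: at [1:8] → '|7rj4d|'; at [11:14] → '|j|'; at [17:20] → '|w|'; at [23:30] → '|twreg|'.
No capturing groups, so `findall` returns the 4 full match strings.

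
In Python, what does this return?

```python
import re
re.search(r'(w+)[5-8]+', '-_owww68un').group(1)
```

Pattern: one or more of a literal 'w' (captured); then one or more of a character in [5-8].
Unlike `match`, `search` isn't anchored — it looks for the pattern anywhere in the string.
The match spans [3:8] → 'www68'.
Captured: group 1 = 'www'.

'www'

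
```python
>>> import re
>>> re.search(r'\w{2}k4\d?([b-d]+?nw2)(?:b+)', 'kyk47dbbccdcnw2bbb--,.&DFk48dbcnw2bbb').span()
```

(0, 18)

This matches exactly 2 of a word character, then the literal 'k4', then optionally a digit; then one or more of a character in [b-d] (lazy), then the literal 'nw2' (captured); then one or more of a literal 'b' (non-capturing group).
The match spans [0:18] → 'kyk47dbbccdcnw2bbb'.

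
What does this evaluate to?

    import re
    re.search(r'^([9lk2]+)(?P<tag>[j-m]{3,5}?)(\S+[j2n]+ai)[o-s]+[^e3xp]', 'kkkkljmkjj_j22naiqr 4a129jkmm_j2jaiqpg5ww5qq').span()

(0, 20)

Pattern: anchored at the start of the string; then one or more of one of [9lk2] (captured); then 3 to 5 of a character in [j-m] (lazy) (captured as 'tag'); then one or more of a non-whitespace character, then one or more of one of [j2n], then the literal 'ai' (captured); then one or more of a character in [o-s], then any character except [e3xp].
`search` walks the string left to right and returns the first match it finds.
The match spans [0:20] → 'kkkkljmkjj_j22naiqr '.
Captured: group 1 = 'kkkkl', group 2 = 'jmk', group 3 = 'jj_j22nai'.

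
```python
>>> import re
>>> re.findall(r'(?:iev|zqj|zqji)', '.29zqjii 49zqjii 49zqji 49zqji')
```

Alternation tries branches left to right and keeps the first one that lets the overall match succeed at that position.
Walking the string: at [3:6] → 'zqj'; at [11:14] → 'zqj'; at [19:22] → 'zqj'; at [26:29] → 'zqj'.
`findall` yields the raw match text (4 of them) because the pattern has no groups.

['zqj', 'zqj', 'zqj', 'zqj']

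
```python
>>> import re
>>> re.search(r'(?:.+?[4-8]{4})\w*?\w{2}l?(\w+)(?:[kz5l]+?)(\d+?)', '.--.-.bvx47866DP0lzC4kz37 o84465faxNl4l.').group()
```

The pattern matches one or more of any character (lazy), then exactly 4 of a character in [4-8] (non-capturing group); then zero or more of a word character (lazy), then exactly 2 of a word character, then optionally the literal 'l'; then one or more of a word character (captured); then one or more of one of [kz5l] (lazy) (non-capturing group); then one or more of a digit (lazy) (captured).
Lazy quantifiers expand one character at a time until the remainder of the pattern can match.
`search` walks the string left to right and returns the first match it finds.
The match spans [0:24] → '.--.-.bvx47866DP0lzC4kz3'.
Captured: group 1 = 'P0lzC4k', group 2 = '3'.

'.--.-.bvx47866DP0lzC4kz3'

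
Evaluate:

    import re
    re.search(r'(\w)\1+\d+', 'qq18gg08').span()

The backreference `\1` re-matches whatever the first group consumed, character for character.
`re.search` tries every starting position until one works.
The match spans [0:4] → 'qq18'.
Captured: group 1 = 'q'.

(0, 4)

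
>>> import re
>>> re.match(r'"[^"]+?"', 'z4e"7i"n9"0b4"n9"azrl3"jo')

`match` is anchored at position 0; if the pattern doesn't fit there, it returns None.
Here position 0 doesn't satisfy it, so the call returns None.

None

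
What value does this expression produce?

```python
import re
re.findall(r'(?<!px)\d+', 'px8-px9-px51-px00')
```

A negative assertion filters positions out without eating any characters.
No capturing groups, so `findall` returns the 2 full match strings.

['1', '0']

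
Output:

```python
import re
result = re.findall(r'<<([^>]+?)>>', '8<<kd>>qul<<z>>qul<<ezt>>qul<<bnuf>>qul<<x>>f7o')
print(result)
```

['kd', 'z', 'ezt', 'bnuf', 'x']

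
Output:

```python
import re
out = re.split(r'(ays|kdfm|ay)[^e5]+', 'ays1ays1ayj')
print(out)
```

['', 'ays', '']

Branches in `(...|...)` are attempted left-to-right; the first branch that allows the whole pattern to succeed is taken.
The group in the pattern means `split` returns the separators' captures alongside the pieces.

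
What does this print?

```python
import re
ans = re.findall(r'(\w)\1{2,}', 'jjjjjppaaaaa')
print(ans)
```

A backreference is literal: `\1` must see the identical characters the first group matched.
Walking the string: at [0:5] match 'jjjjj', group 1 = 'j'; at [7:12] match 'aaaaa', group 1 = 'a'.
Because there's exactly one group, `findall` drops the full match and keeps group 1 from each hit.

['j', 'a']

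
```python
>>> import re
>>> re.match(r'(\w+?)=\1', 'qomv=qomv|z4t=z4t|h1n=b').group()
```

'qomv=qomv'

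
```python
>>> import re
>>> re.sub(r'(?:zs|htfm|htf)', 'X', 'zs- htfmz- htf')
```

'X- Xz- X'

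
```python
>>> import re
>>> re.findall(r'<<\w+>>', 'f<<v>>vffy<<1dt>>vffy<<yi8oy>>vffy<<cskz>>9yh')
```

['<<v>>', '<<1dt>>', '<<yi8oy>>', '<<cskz>>']

Matches: at [1:6] → '<<v>>'; at [10:17] → '<<1dt>>'; at [21:30] → '<<yi8oy>>'; at [34:42] → '<<cskz>>'.
Since nothing is captured, `findall` lists the 4 matched substrings directly.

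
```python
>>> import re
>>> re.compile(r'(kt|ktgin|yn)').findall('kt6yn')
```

['kt', 'yn']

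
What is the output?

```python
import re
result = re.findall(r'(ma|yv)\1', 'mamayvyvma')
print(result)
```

After group 1 captures some text, `\1` only succeeds where that same text appears again.
`findall` collects group 1 from each match (2 total).

['ma', 'yv']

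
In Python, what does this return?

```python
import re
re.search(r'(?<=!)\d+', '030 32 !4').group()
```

'4'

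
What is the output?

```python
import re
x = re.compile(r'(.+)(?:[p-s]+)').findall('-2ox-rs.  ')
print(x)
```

['-2ox-r']

This matches one or more of any character (captured); then one or more of a character in [p-s] (non-capturing group).
`findall` collects group 1 from the one match (1 total).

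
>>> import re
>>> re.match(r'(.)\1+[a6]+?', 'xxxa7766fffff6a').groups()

The match spans [0:4] → 'xxxa'.
Captured: group 1 = 'x'.

('x',)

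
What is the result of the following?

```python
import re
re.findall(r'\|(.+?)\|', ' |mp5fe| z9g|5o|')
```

['mp5fe', '5o']

The `?` after the quantifier makes it lazy — it takes as little as possible before letting the rest of the pattern try.
With a single group, `findall` returns only what that group captured — 2 items.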